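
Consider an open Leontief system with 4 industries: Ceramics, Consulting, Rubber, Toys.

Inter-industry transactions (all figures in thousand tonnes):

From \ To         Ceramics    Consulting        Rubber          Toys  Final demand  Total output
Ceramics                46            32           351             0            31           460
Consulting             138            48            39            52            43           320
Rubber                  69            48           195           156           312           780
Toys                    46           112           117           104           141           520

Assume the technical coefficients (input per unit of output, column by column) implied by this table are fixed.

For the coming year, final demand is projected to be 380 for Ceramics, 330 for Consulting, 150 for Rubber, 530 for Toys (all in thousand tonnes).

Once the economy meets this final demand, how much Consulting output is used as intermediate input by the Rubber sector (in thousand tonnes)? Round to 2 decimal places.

Technical coefficients a_ij = z_ij / X_j:
  a_11 = 46/460 = 0.10, a_21 = 138/460 = 0.30, a_31 = 69/460 = 0.15, a_41 = 46/460 = 0.10
  a_12 = 32/320 = 0.10, a_22 = 48/320 = 0.15, a_32 = 48/320 = 0.15, a_42 = 112/320 = 0.35
  a_13 = 351/780 = 0.45, a_23 = 39/780 = 0.05, a_33 = 195/780 = 0.25, a_43 = 117/780 = 0.15
  a_14 = 0/520 = 0.00, a_24 = 52/520 = 0.10, a_34 = 156/520 = 0.30, a_44 = 104/520 = 0.20
I − A =
  [   0.90    -0.10    -0.45     0.00]
  [  -0.30     0.85    -0.05    -0.10]
  [  -0.15    -0.15     0.75    -0.30]
  [  -0.10    -0.35    -0.15     0.80]
Compute the cofactors C_ij = (−1)^(i+j)·(3×3 minor ij) of I−A; the adjugate is their transpose:
adj(I−A) = Cᵀ =
  [ 0.432000   0.156750   0.295750   0.130500]
  [ 0.183750   0.432000   0.162000   0.114750]
  [ 0.191250   0.217500   0.555500   0.235500]
  [ 0.170250   0.249375   0.212000   0.466125]
det(I−A) = Σ_j (I−A)_1j·C_1j = (0.90)(0.432000) + (-0.10)(0.183750) + (-0.45)(0.191250) + (0.00)(0.170250) = 0.2843625
(I − A)⁻¹ = adj(I−A) / det(I−A) ≈
  [   1.5192     0.5512     1.0400     0.4589]
  [   0.6462     1.5192     0.5697     0.4035]
  [   0.6726     0.7649     1.9535     0.8282]
  [   0.5987     0.8770     0.7455     1.6392]
First solve x = (I − A)⁻¹ d = adj(I−A)·d / det(I−A); in particular x_3 = (0.191250·380 + 0.217500·330 + 0.555500·150 + 0.235500·530) / 0.2843625 = 352.59 / 0.2843625 ≈ 1239.9314.
Intermediate flow from 2 to 3: z_23 = a_23 · x_3 = 0.05 × 352.59 / 0.2843625 = 17.6295 / 0.2843625 ≈ 62.00.

z_23 = 62.00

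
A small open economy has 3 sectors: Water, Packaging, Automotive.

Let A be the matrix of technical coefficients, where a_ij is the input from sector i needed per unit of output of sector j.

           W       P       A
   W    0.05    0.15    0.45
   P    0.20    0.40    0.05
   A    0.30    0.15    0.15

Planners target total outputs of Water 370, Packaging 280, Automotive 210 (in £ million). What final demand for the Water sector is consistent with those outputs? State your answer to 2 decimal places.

I − A =
  [   0.95    -0.15    -0.45]
  [  -0.20     0.60    -0.05]
  [  -0.30    -0.15     0.85]
d = (I − A) x:
  d_W = (+0.95)·370 + (-0.15)·280 + (-0.45)·210 = 215.00
  d_P = (-0.20)·370 + (+0.60)·280 + (-0.05)·210 = 83.50
  d_A = (-0.30)·370 + (-0.15)·280 + (+0.85)·210 = 25.50

d_W = 215.00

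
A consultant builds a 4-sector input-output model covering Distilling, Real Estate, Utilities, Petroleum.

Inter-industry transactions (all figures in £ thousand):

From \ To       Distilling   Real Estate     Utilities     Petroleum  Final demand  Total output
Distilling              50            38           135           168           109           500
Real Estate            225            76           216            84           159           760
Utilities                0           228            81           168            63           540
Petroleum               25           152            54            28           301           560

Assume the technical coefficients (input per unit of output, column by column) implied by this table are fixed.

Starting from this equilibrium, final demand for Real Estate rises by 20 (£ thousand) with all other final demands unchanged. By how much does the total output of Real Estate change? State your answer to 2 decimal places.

Δx_R = 35.86

Technical coefficients a_ij = z_ij / X_j:
  a_DD = 50/500 = 0.10, a_RD = 225/500 = 0.45, a_UD = 0/500 = 0.00, a_PD = 25/500 = 0.05
  a_DR = 38/760 = 0.05, a_RR = 76/760 = 0.10, a_UR = 228/760 = 0.30, a_PR = 152/760 = 0.20
  a_DU = 135/540 = 0.25, a_RU = 216/540 = 0.40, a_UU = 81/540 = 0.15, a_PU = 54/540 = 0.10
  a_DP = 168/560 = 0.30, a_RP = 84/560 = 0.15, a_UP = 168/560 = 0.30, a_PP = 28/560 = 0.05
I − A =
  [   0.90    -0.05    -0.25    -0.30]
  [  -0.45     0.90    -0.40    -0.15]
  [   0.00    -0.30     0.85    -0.30]
  [  -0.05    -0.20    -0.10     0.95]
Compute the cofactors C_ij = (−1)^(i+j)·(3×3 minor ij) of I−A; the adjugate is their transpose:
adj(I−A) = Cᵀ =
  [ 0.531750   0.185125   0.277000   0.284625]
  [ 0.362250   0.683250   0.471750   0.371250]
  [ 0.171000   0.306750   0.680250   0.317250]
  [ 0.122250   0.185875   0.185500   0.527625]
det(I−A) = Σ_j (I−A)_1j·C_1j = (0.90)(0.531750) + (-0.05)(0.362250) + (-0.25)(0.171000) + (-0.30)(0.122250) = 0.3810375
(I − A)⁻¹ = adj(I−A) / det(I−A) ≈
  [   1.3955     0.4858     0.7270     0.7470]
  [   0.9507     1.7931     1.2381     0.9743]
  [   0.4488     0.8050     1.7853     0.8326]
  [   0.3208     0.4878     0.4868     1.3847]
Δx = (I − A)⁻¹ Δd with Δd having +20 in the Real Estate component and 0 elsewhere.
So Δx_R = L_RR · (+20), where L_RR = adj(I−A)_RR / det(I−A) = 0.683250 / 0.3810375.
Δx_R = 0.683250 × (+20) / 0.3810375 = 13.665 / 0.3810375 ≈ 35.86.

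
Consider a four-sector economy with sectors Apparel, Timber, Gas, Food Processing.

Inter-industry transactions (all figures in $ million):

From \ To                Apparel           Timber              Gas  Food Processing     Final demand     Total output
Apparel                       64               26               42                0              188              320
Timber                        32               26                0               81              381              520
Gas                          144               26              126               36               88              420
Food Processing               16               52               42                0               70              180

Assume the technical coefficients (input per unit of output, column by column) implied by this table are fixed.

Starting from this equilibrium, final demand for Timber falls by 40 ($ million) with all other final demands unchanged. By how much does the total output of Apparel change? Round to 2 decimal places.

Δx_A = -3.71

Technical coefficients a_ij = z_ij / X_j:
  a_AA = 64/320 = 0.20, a_TA = 32/320 = 0.10, a_GA = 144/320 = 0.45, a_FA = 16/320 = 0.05
  a_AT = 26/520 = 0.05, a_TT = 26/520 = 0.05, a_GT = 26/520 = 0.05, a_FT = 52/520 = 0.10
  a_AG = 42/420 = 0.10, a_TG = 0/420 = 0.00, a_GG = 126/420 = 0.30, a_FG = 42/420 = 0.10
  a_AF = 0/180 = 0.00, a_TF = 81/180 = 0.45, a_GF = 36/180 = 0.20, a_FF = 0/180 = 0.00
I − A =
  [   0.80    -0.05    -0.10     0.00]
  [  -0.10     0.95     0.00    -0.45]
  [  -0.45    -0.05     0.70    -0.20]
  [  -0.05    -0.10    -0.10     1.00]
Compute the cofactors C_ij = (−1)^(i+j)·(3×3 minor ij) of I−A; the adjugate is their transpose:
adj(I−A) = Cᵀ =
  [ 0.612250   0.041000   0.092750   0.037000]
  [ 0.104000   0.498000   0.048250   0.233750]
  [ 0.424875   0.079000   0.717875   0.179125]
  [ 0.083500   0.059750   0.081250   0.485250]
det(I−A) = Σ_j (I−A)_1j·C_1j = (0.80)(0.612250) + (-0.05)(0.104000) + (-0.10)(0.424875) + (0.00)(0.083500) = 0.4421125
(I − A)⁻¹ = adj(I−A) / det(I−A) ≈
  [   1.3848     0.0927     0.2098     0.0837]
  [   0.2352     1.1264     0.1091     0.5287]
  [   0.9610     0.1787     1.6237     0.4052]
  [   0.1889     0.1351     0.1838     1.0976]
Δx = (I − A)⁻¹ Δd with Δd having -40 in the Timber component and 0 elsewhere.
So Δx_A = L_AT · (-40), where L_AT = adj(I−A)_AT / det(I−A) = 0.041000 / 0.4421125.
Δx_A = 0.041000 × (-40) / 0.4421125 = -1.64 / 0.4421125 ≈ -3.71.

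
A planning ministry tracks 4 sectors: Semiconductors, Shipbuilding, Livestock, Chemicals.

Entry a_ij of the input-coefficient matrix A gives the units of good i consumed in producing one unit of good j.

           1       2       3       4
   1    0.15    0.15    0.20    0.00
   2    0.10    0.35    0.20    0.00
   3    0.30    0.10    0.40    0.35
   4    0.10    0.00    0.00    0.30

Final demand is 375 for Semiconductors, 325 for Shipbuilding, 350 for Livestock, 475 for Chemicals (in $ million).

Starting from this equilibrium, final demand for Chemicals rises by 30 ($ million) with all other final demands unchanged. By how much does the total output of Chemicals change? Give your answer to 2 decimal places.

I − A =
  [   0.85    -0.15    -0.20     0.00]
  [  -0.10     0.65    -0.20     0.00]
  [  -0.30    -0.10     0.60    -0.35]
  [  -0.10     0.00     0.00     0.70]
Compute the cofactors C_ij = (−1)^(i+j)·(3×3 minor ij) of I−A; the adjugate is their transpose:
adj(I−A) = Cᵀ =
  [ 0.259000   0.077000   0.112000   0.056000]
  [ 0.091000   0.308000   0.133000   0.066500]
  [ 0.166250   0.096250   0.376250   0.188125]
  [ 0.037000   0.011000   0.016000   0.255500]
det(I−A) = Σ_j (I−A)_1j·C_1j = (0.85)(0.259000) + (-0.15)(0.091000) + (-0.20)(0.166250) + (0.00)(0.037000) = 0.17325
(I − A)⁻¹ = adj(I−A) / det(I−A) ≈
  [   1.4949     0.4444     0.6465     0.3232]
  [   0.5253     1.7778     0.7677     0.3838]
  [   0.9596     0.5556     2.1717     1.0859]
  [   0.2136     0.0635     0.0924     1.4747]
Δx = (I − A)⁻¹ Δd with Δd having +30 in the Chemicals component and 0 elsewhere.
So Δx_4 = L_44 · (+30), where L_44 = adj(I−A)_44 / det(I−A) = 0.255500 / 0.17325.
Δx_4 = 0.255500 × (+30) / 0.17325 = 7.665 / 0.17325 ≈ 44.24.

Δx_4 = 44.24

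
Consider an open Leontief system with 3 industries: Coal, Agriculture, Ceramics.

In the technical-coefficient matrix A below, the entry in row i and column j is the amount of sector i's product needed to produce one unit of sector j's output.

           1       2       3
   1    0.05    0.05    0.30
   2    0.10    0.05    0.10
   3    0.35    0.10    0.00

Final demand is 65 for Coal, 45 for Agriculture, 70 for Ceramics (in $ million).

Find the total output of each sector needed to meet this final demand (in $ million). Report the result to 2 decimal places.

I − A =
  [   0.95    -0.05    -0.30]
  [  -0.10     0.95    -0.10]
  [  -0.35    -0.10     1.00]
Cofactors of I−A, C_ij = (−1)^(i+j)·(minor ij) (rows/columns in the sector order above):
  C_11 = (0.95)(1.00) − (-0.10)(-0.10) = 0.9400
  C_12 = −[(-0.10)(1.00) − (-0.10)(-0.35)] = 0.1350
  C_13 = (-0.10)(-0.10) − (0.95)(-0.35) = 0.3425
  C_21 = −[(-0.05)(1.00) − (-0.30)(-0.10)] = 0.0800
  C_22 = (0.95)(1.00) − (-0.30)(-0.35) = 0.8450
  C_23 = −[(0.95)(-0.10) − (-0.05)(-0.35)] = 0.1125
  C_31 = (-0.05)(-0.10) − (-0.30)(0.95) = 0.2900
  C_32 = −[(0.95)(-0.10) − (-0.30)(-0.10)] = 0.1250
  C_33 = (0.95)(0.95) − (-0.05)(-0.10) = 0.8975
det(I−A) = Σ_j (I−A)_1j·C_1j = (0.95)(0.9400) + (-0.05)(0.1350) + (-0.30)(0.3425) = 0.7835
adj(I−A) = Cᵀ =
  [ 0.9400   0.0800   0.2900]
  [ 0.1350   0.8450   0.1250]
  [ 0.3425   0.1125   0.8975]
(I − A)⁻¹ = adj(I−A) / det(I−A) ≈
  [   1.1997     0.1021     0.3701]
  [   0.1723     1.0785     0.1595]
  [   0.4371     0.1436     1.1455]
x = (I − A)⁻¹ d = adj(I−A)·d / det(I−A), with det(I−A) = 0.7835:
  x_1 = (0.9400·65 + 0.0800·45 + 0.2900·70) / 0.7835 = 85.00 / 0.7835 ≈ 108.49
  x_2 = (0.1350·65 + 0.8450·45 + 0.1250·70) / 0.7835 = 55.55 / 0.7835 ≈ 70.90
  x_3 = (0.3425·65 + 0.1125·45 + 0.8975·70) / 0.7835 = 90.15 / 0.7835 ≈ 115.06

x_1 = 108.49, x_2 = 70.90, x_3 = 115.06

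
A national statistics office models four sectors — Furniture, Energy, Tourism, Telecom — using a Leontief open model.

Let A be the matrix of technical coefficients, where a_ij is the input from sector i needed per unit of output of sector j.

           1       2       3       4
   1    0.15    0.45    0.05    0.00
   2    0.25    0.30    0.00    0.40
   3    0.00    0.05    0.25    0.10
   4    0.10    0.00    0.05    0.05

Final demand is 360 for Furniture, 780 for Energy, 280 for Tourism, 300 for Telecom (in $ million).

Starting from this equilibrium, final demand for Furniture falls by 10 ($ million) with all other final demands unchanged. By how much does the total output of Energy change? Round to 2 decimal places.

I − A =
  [   0.85    -0.45    -0.05     0.00]
  [  -0.25     0.70     0.00    -0.40]
  [   0.00    -0.05     0.75    -0.10]
  [  -0.10     0.00    -0.05     0.95]
Compute the cofactors C_ij = (−1)^(i+j)·(3×3 minor ij) of I−A; the adjugate is their transpose:
adj(I−A) = Cᵀ =
  [ 0.494250   0.320750   0.042250   0.139500]
  [ 0.206875   0.600875   0.030875   0.256250]
  [ 0.020875   0.044875   0.440375   0.065250]
  [ 0.053125   0.036125   0.027625   0.361250]
det(I−A) = Σ_j (I−A)_1j·C_1j = (0.85)(0.494250) + (-0.45)(0.206875) + (-0.05)(0.020875) + (0.00)(0.053125) = 0.325975
(I − A)⁻¹ = adj(I−A) / det(I−A) ≈
  [   1.5162     0.9840     0.1296     0.4279]
  [   0.6346     1.8433     0.0947     0.7861]
  [   0.0640     0.1377     1.3509     0.2002]
  [   0.1630     0.1108     0.0847     1.1082]
Δx = (I − A)⁻¹ Δd with Δd having -10 in the Furniture component and 0 elsewhere.
So Δx_2 = L_21 · (-10), where L_21 = adj(I−A)_21 / det(I−A) = 0.206875 / 0.325975.
Δx_2 = 0.206875 × (-10) / 0.325975 = -2.06875 / 0.325975 ≈ -6.35.

Δx_2 = -6.35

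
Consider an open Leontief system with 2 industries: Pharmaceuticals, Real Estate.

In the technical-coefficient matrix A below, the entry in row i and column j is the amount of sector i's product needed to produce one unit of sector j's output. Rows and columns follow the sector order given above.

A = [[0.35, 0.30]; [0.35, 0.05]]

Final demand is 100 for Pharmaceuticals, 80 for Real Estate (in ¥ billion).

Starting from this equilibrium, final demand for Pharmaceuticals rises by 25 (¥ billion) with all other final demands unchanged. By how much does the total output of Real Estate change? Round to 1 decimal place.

I − A =
  [   0.65    -0.30]
  [  -0.35     0.95]
det(I−A) = (0.65)(0.95) − (-0.30)(-0.35) = 0.5125
adj(I−A) = [[0.95, 0.30], [0.35, 0.65]]
(I − A)⁻¹ = adj(I−A) / det(I−A) ≈
  [   1.8537     0.5854]
  [   0.6829     1.2683]
Δx = (I − A)⁻¹ Δd with Δd having +25 in the Pharmaceuticals component and 0 elsewhere.
So Δx_R = L_RP · (+25), where L_RP = adj(I−A)_RP / det(I−A) = 0.35 / 0.5125.
Δx_R = 0.35 × (+25) / 0.5125 = 8.75 / 0.5125 ≈ 17.1.

Δx_R = 17.1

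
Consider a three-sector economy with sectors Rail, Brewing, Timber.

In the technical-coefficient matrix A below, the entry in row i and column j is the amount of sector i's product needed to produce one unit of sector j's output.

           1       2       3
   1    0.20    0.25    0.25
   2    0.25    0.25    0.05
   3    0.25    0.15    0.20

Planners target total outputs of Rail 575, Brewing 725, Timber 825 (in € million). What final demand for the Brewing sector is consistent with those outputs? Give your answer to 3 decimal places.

I − A =
  [   0.80    -0.25    -0.25]
  [  -0.25     0.75    -0.05]
  [  -0.25    -0.15     0.80]
d = (I − A) x:
  d_1 = (+0.80)·575 + (-0.25)·725 + (-0.25)·825 = 72.500
  d_2 = (-0.25)·575 + (+0.75)·725 + (-0.05)·825 = 358.750
  d_3 = (-0.25)·575 + (-0.15)·725 + (+0.80)·825 = 407.500

d_2 = 358.750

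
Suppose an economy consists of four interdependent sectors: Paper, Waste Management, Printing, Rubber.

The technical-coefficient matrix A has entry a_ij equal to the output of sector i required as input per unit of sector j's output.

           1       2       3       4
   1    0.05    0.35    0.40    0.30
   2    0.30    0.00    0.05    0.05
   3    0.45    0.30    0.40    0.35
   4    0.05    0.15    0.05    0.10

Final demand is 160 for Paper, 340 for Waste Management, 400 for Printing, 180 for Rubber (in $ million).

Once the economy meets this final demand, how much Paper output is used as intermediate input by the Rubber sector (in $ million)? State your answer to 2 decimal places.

I − A =
  [   0.95    -0.35    -0.40    -0.30]
  [  -0.30     1.00    -0.05    -0.05]
  [  -0.45    -0.30     0.60    -0.35]
  [  -0.05    -0.15    -0.05     0.90]
Compute the cofactors C_ij = (−1)^(i+j)·(3×3 minor ij) of I−A; the adjugate is their transpose:
adj(I−A) = Cᵀ =
  [ 0.501125   0.343375   0.390875   0.338125]
  [ 0.180500   0.311625   0.157875   0.138875]
  [ 0.516625   0.470000   0.724000   0.479875]
  [ 0.086625   0.097125   0.088250   0.268875]
det(I−A) = Σ_j (I−A)_1j·C_1j = (0.95)(0.501125) + (-0.35)(0.180500) + (-0.40)(0.516625) + (-0.30)(0.086625) = 0.18025625
(I − A)⁻¹ = adj(I−A) / det(I−A) ≈
  [   2.7801     1.9049     2.1684     1.8758]
  [   1.0014     1.7288     0.8758     0.7704]
  [   2.8661     2.6074     4.0165     2.6622]
  [   0.4806     0.5388     0.4896     1.4916]
First solve x = (I − A)⁻¹ d = adj(I−A)·d / det(I−A); in particular x_4 = (0.086625·160 + 0.097125·340 + 0.088250·400 + 0.268875·180) / 0.18025625 = 130.58 / 0.18025625 ≈ 724.4132.
Intermediate flow from 1 to 4: z_14 = a_14 · x_4 = 0.30 × 130.58 / 0.18025625 = 39.174 / 0.18025625 ≈ 217.32.

z_14 = 217.32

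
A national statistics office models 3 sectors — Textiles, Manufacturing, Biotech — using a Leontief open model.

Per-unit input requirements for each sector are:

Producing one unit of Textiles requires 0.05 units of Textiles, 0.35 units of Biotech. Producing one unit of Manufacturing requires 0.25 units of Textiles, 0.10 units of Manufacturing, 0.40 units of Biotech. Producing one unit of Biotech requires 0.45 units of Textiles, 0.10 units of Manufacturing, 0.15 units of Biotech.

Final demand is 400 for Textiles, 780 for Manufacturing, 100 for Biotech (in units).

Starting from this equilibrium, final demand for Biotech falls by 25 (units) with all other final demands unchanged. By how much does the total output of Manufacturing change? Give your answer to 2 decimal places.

Δx_M = -4.41

I − A =
  [   0.95    -0.25    -0.45]
  [   0.00     0.90    -0.10]
  [  -0.35    -0.40     0.85]
Cofactors of I−A, C_ij = (−1)^(i+j)·(minor ij) (rows/columns in the sector order above):
  C_11 = (0.90)(0.85) − (-0.10)(-0.40) = 0.7250
  C_12 = −[(0.00)(0.85) − (-0.10)(-0.35)] = 0.0350
  C_13 = (0.00)(-0.40) − (0.90)(-0.35) = 0.3150
  C_21 = −[(-0.25)(0.85) − (-0.45)(-0.40)] = 0.3925
  C_22 = (0.95)(0.85) − (-0.45)(-0.35) = 0.6500
  C_23 = −[(0.95)(-0.40) − (-0.25)(-0.35)] = 0.4675
  C_31 = (-0.25)(-0.10) − (-0.45)(0.90) = 0.4300
  C_32 = −[(0.95)(-0.10) − (-0.45)(0.00)] = 0.0950
  C_33 = (0.95)(0.90) − (-0.25)(0.00) = 0.8550
det(I−A) = Σ_j (I−A)_1j·C_1j = (0.95)(0.7250) + (-0.25)(0.0350) + (-0.45)(0.3150) = 0.53825
adj(I−A) = Cᵀ =
  [ 0.7250   0.3925   0.4300]
  [ 0.0350   0.6500   0.0950]
  [ 0.3150   0.4675   0.8550]
(I − A)⁻¹ = adj(I−A) / det(I−A) ≈
  [   1.3470     0.7292     0.7989]
  [   0.0650     1.2076     0.1765]
  [   0.5852     0.8686     1.5885]
Δx = (I − A)⁻¹ Δd with Δd having -25 in the Biotech component and 0 elsewhere.
So Δx_M = L_MB · (-25), where L_MB = adj(I−A)_MB / det(I−A) = 0.0950 / 0.53825.
Δx_M = 0.0950 × (-25) / 0.53825 = -2.375 / 0.53825 ≈ -4.41.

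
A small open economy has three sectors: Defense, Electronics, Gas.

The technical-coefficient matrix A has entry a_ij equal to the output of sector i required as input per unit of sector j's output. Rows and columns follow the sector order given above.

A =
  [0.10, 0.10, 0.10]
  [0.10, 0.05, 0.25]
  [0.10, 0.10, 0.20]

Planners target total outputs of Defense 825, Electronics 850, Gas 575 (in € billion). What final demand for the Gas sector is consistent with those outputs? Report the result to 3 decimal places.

d_3 = 292.500

I − A =
  [   0.90    -0.10    -0.10]
  [  -0.10     0.95    -0.25]
  [  -0.10    -0.10     0.80]
d = (I − A) x:
  d_1 = (+0.90)·825 + (-0.10)·850 + (-0.10)·575 = 600.000
  d_2 = (-0.10)·825 + (+0.95)·850 + (-0.25)·575 = 581.250
  d_3 = (-0.10)·825 + (-0.10)·850 + (+0.80)·575 = 292.500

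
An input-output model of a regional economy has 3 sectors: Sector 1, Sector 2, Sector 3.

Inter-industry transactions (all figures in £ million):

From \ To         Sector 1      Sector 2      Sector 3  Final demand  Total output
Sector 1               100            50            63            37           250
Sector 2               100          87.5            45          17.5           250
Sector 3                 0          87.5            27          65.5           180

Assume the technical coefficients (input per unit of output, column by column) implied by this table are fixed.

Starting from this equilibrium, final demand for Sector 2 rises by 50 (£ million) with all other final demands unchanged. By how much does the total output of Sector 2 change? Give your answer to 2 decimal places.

Technical coefficients a_ij = z_ij / X_j:
  a_11 = 100/250 = 0.40, a_21 = 100/250 = 0.40, a_31 = 0/250 = 0.00
  a_12 = 50/250 = 0.20, a_22 = 87.5/250 = 0.35, a_32 = 87.5/250 = 0.35
  a_13 = 63/180 = 0.35, a_23 = 45/180 = 0.25, a_33 = 27/180 = 0.15
I − A =
  [   0.60    -0.20    -0.35]
  [  -0.40     0.65    -0.25]
  [   0.00    -0.35     0.85]
Cofactors of I−A, C_ij = (−1)^(i+j)·(minor ij) (rows/columns in the sector order above):
  C_11 = (0.65)(0.85) − (-0.25)(-0.35) = 0.4650
  C_12 = −[(-0.40)(0.85) − (-0.25)(0.00)] = 0.3400
  C_13 = (-0.40)(-0.35) − (0.65)(0.00) = 0.1400
  C_21 = −[(-0.20)(0.85) − (-0.35)(-0.35)] = 0.2925
  C_22 = (0.60)(0.85) − (-0.35)(0.00) = 0.5100
  C_23 = −[(0.60)(-0.35) − (-0.20)(0.00)] = 0.2100
  C_31 = (-0.20)(-0.25) − (-0.35)(0.65) = 0.2775
  C_32 = −[(0.60)(-0.25) − (-0.35)(-0.40)] = 0.2900
  C_33 = (0.60)(0.65) − (-0.20)(-0.40) = 0.3100
det(I−A) = Σ_j (I−A)_1j·C_1j = (0.60)(0.4650) + (-0.20)(0.3400) + (-0.35)(0.1400) = 0.1620
adj(I−A) = Cᵀ =
  [ 0.4650   0.2925   0.2775]
  [ 0.3400   0.5100   0.2900]
  [ 0.1400   0.2100   0.3100]
(I − A)⁻¹ = adj(I−A) / det(I−A) ≈
  [   2.8704     1.8056     1.7130]
  [   2.0988     3.1481     1.7901]
  [   0.8642     1.2963     1.9136]
Δx = (I − A)⁻¹ Δd with Δd having +50 in the Sector 2 component and 0 elsewhere.
So Δx_2 = L_22 · (+50), where L_22 = adj(I−A)_22 / det(I−A) = 0.5100 / 0.1620.
Δx_2 = 0.5100 × (+50) / 0.1620 = 25.50 / 0.1620 ≈ 157.41.

Δx_2 = 157.41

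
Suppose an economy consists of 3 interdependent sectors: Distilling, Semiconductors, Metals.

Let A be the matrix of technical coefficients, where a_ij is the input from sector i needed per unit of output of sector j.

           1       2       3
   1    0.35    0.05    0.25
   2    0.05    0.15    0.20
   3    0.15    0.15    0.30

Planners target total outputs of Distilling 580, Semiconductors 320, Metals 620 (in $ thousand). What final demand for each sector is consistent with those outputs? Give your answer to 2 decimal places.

d_1 = 206.00, d_2 = 119.00, d_3 = 299.00

I − A =
  [   0.65    -0.05    -0.25]
  [  -0.05     0.85    -0.20]
  [  -0.15    -0.15     0.70]
d = (I − A) x:
  d_1 = (+0.65)·580 + (-0.05)·320 + (-0.25)·620 = 206.00
  d_2 = (-0.05)·580 + (+0.85)·320 + (-0.20)·620 = 119.00
  d_3 = (-0.15)·580 + (-0.15)·320 + (+0.70)·620 = 299.00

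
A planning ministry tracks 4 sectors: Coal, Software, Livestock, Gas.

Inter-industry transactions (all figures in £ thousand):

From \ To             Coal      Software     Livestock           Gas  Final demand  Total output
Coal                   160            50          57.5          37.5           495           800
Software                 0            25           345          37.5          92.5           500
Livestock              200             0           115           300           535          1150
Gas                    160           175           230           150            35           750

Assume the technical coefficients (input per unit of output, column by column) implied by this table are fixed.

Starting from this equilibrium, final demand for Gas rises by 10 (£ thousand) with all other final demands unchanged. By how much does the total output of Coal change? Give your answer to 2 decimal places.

Δx_C = 1.93

Technical coefficients a_ij = z_ij / X_j:
  a_CC = 160/800 = 0.20, a_SC = 0/800 = 0.00, a_LC = 200/800 = 0.25, a_GC = 160/800 = 0.20
  a_CS = 50/500 = 0.10, a_SS = 25/500 = 0.05, a_LS = 0/500 = 0.00, a_GS = 175/500 = 0.35
  a_CL = 57.5/1150 = 0.05, a_SL = 345/1150 = 0.30, a_LL = 115/1150 = 0.10, a_GL = 230/1150 = 0.20
  a_CG = 37.5/750 = 0.05, a_SG = 37.5/750 = 0.05, a_LG = 300/750 = 0.40, a_GG = 150/750 = 0.20
I − A =
  [   0.80    -0.10    -0.05    -0.05]
  [   0.00     0.95    -0.30    -0.05]
  [  -0.25     0.00     0.90    -0.40]
  [  -0.20    -0.35    -0.20     0.80]
Compute the cofactors C_ij = (−1)^(i+j)·(3×3 minor ij) of I−A; the adjugate is their transpose:
adj(I−A) = Cᵀ =
  [ 0.550250   0.086750   0.076875   0.078250]
  [ 0.095500   0.486500   0.197500   0.135125]
  [ 0.261625   0.144375   0.583500   0.317125]
  [ 0.244750   0.270625   0.251500   0.664625]
det(I−A) = Σ_j (I−A)_1j·C_1j = (0.80)(0.550250) + (-0.10)(0.095500) + (-0.05)(0.261625) + (-0.05)(0.244750) = 0.40533125
(I − A)⁻¹ = adj(I−A) / det(I−A) ≈
  [   1.3575     0.2140     0.1897     0.1931]
  [   0.2356     1.2003     0.4873     0.3334]
  [   0.6455     0.3562     1.4396     0.7824]
  [   0.6038     0.6677     0.6205     1.6397]
Δx = (I − A)⁻¹ Δd with Δd having +10 in the Gas component and 0 elsewhere.
So Δx_C = L_CG · (+10), where L_CG = adj(I−A)_CG / det(I−A) = 0.078250 / 0.40533125.
Δx_C = 0.078250 × (+10) / 0.40533125 = 0.7825 / 0.40533125 ≈ 1.93.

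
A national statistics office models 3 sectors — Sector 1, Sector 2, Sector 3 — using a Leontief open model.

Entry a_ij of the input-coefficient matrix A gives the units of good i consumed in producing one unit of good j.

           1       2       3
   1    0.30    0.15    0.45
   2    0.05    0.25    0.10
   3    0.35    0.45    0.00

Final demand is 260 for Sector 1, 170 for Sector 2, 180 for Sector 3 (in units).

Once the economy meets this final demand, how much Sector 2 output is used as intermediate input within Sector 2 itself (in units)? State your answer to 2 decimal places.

z_22 = 92.89

I − A =
  [   0.70    -0.15    -0.45]
  [  -0.05     0.75    -0.10]
  [  -0.35    -0.45     1.00]
Cofactors of I−A, C_ij = (−1)^(i+j)·(minor ij) (rows/columns in the sector order above):
  C_11 = (0.75)(1.00) − (-0.10)(-0.45) = 0.7050
  C_12 = −[(-0.05)(1.00) − (-0.10)(-0.35)] = 0.0850
  C_13 = (-0.05)(-0.45) − (0.75)(-0.35) = 0.2850
  C_21 = −[(-0.15)(1.00) − (-0.45)(-0.45)] = 0.3525
  C_22 = (0.70)(1.00) − (-0.45)(-0.35) = 0.5425
  C_23 = −[(0.70)(-0.45) − (-0.15)(-0.35)] = 0.3675
  C_31 = (-0.15)(-0.10) − (-0.45)(0.75) = 0.3525
  C_32 = −[(0.70)(-0.10) − (-0.45)(-0.05)] = 0.0925
  C_33 = (0.70)(0.75) − (-0.15)(-0.05) = 0.5175
det(I−A) = Σ_j (I−A)_1j·C_1j = (0.70)(0.7050) + (-0.15)(0.0850) + (-0.45)(0.2850) = 0.3525
adj(I−A) = Cᵀ =
  [ 0.7050   0.3525   0.3525]
  [ 0.0850   0.5425   0.0925]
  [ 0.2850   0.3675   0.5175]
(I − A)⁻¹ = adj(I−A) / det(I−A) ≈
  [   2.0000     1.0000     1.0000]
  [   0.2411     1.5390     0.2624]
  [   0.8085     1.0426     1.4681]
First solve x = (I − A)⁻¹ d = adj(I−A)·d / det(I−A); in particular x_2 = (0.0850·260 + 0.5425·170 + 0.0925·180) / 0.3525 = 130.975 / 0.3525 ≈ 371.5603.
Intermediate flow from 2 to 2: z_22 = a_22 · x_2 = 0.25 × 130.975 / 0.3525 = 32.74375 / 0.3525 ≈ 92.89.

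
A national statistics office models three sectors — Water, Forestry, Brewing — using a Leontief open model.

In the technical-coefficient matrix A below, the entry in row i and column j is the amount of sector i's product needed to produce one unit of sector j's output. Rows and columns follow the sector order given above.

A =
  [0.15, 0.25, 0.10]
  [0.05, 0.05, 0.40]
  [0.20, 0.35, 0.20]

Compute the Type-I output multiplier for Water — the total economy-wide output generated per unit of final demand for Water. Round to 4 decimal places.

I − A =
  [   0.85    -0.25    -0.10]
  [  -0.05     0.95    -0.40]
  [  -0.20    -0.35     0.80]
Cofactors of I−A, C_ij = (−1)^(i+j)·(minor ij) (rows/columns in the sector order above):
  C_11 = (0.95)(0.80) − (-0.40)(-0.35) = 0.6200
  C_12 = −[(-0.05)(0.80) − (-0.40)(-0.20)] = 0.1200
  C_13 = (-0.05)(-0.35) − (0.95)(-0.20) = 0.2075
  C_21 = −[(-0.25)(0.80) − (-0.10)(-0.35)] = 0.2350
  C_22 = (0.85)(0.80) − (-0.10)(-0.20) = 0.6600
  C_23 = −[(0.85)(-0.35) − (-0.25)(-0.20)] = 0.3475
  C_31 = (-0.25)(-0.40) − (-0.10)(0.95) = 0.1950
  C_32 = −[(0.85)(-0.40) − (-0.10)(-0.05)] = 0.3450
  C_33 = (0.85)(0.95) − (-0.25)(-0.05) = 0.7950
det(I−A) = Σ_j (I−A)_1j·C_1j = (0.85)(0.6200) + (-0.25)(0.1200) + (-0.10)(0.2075) = 0.47625
adj(I−A) = Cᵀ =
  [ 0.6200   0.2350   0.1950]
  [ 0.1200   0.6600   0.3450]
  [ 0.2075   0.3475   0.7950]
(I − A)⁻¹ = adj(I−A) / det(I−A) ≈
  [   1.30184     0.49344     0.40945]
  [   0.25197     1.38583     0.72441]
  [   0.43570     0.72966     1.66929]
The output multiplier for sector j is the column-j sum of the Leontief inverse (I − A)⁻¹ = adj(I−A) / det(I−A).
Column W of adj(I−A): (0.6200, 0.1200, 0.2075); det(I−A) = 0.47625.
m_W = (0.6200 + 0.1200 + 0.2075) / 0.47625 = 0.9475 / 0.47625 ≈ 1.9895.

m_W = 1.9895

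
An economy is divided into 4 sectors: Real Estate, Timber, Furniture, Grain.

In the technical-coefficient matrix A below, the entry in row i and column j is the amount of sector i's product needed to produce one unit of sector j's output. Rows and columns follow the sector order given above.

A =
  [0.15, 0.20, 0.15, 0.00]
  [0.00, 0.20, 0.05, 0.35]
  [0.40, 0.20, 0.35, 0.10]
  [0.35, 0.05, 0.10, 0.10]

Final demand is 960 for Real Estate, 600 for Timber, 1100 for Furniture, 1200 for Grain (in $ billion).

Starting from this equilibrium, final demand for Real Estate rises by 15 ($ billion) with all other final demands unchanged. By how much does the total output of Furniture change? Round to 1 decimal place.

I − A =
  [   0.85    -0.20    -0.15     0.00]
  [   0.00     0.80    -0.05    -0.35]
  [  -0.40    -0.20     0.65    -0.10]
  [  -0.35    -0.05    -0.10     0.90]
Compute the cofactors C_ij = (−1)^(i+j)·(3×3 minor ij) of I−A; the adjugate is their transpose:
adj(I−A) = Cᵀ =
  [ 0.432375   0.142750   0.121375   0.069000]
  [ 0.113375   0.429500   0.086375   0.176625]
  [ 0.333500   0.236250   0.572625   0.155500]
  [ 0.211500   0.105625   0.115625   0.381500]
det(I−A) = Σ_j (I−A)_1j·C_1j = (0.85)(0.432375) + (-0.20)(0.113375) + (-0.15)(0.333500) + (0.00)(0.211500) = 0.29481875
(I − A)⁻¹ = adj(I−A) / det(I−A) ≈
  [   1.4666     0.4842     0.4117     0.2340]
  [   0.3846     1.4568     0.2930     0.5991]
  [   1.1312     0.8013     1.9423     0.5274]
  [   0.7174     0.3583     0.3922     1.2940]
Δx = (I − A)⁻¹ Δd with Δd having +15 in the Real Estate component and 0 elsewhere.
So Δx_3 = L_31 · (+15), where L_31 = adj(I−A)_31 / det(I−A) = 0.333500 / 0.29481875.
Δx_3 = 0.333500 × (+15) / 0.29481875 = 5.0025 / 0.29481875 ≈ 17.0.

Δx_3 = 17.0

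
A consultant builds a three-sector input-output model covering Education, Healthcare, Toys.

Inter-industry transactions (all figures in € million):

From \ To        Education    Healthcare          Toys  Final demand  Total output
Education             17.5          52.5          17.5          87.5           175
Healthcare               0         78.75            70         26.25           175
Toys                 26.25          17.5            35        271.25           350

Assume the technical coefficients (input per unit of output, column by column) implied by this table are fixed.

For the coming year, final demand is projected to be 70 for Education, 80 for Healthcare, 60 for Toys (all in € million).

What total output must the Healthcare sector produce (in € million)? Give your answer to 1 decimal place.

x_H = 186.1

Technical coefficients a_ij = z_ij / X_j:
  a_EE = 17.5/175 = 0.10, a_HE = 0/175 = 0.00, a_TE = 26.25/175 = 0.15
  a_EH = 52.5/175 = 0.30, a_HH = 78.75/175 = 0.45, a_TH = 17.5/175 = 0.10
  a_ET = 17.5/350 = 0.05, a_HT = 70/350 = 0.20, a_TT = 35/350 = 0.10
I − A =
  [   0.90    -0.30    -0.05]
  [   0.00     0.55    -0.20]
  [  -0.15    -0.10     0.90]
Cofactors of I−A, C_ij = (−1)^(i+j)·(minor ij) (rows/columns in the sector order above):
  C_11 = (0.55)(0.90) − (-0.20)(-0.10) = 0.4750
  C_12 = −[(0.00)(0.90) − (-0.20)(-0.15)] = 0.0300
  C_13 = (0.00)(-0.10) − (0.55)(-0.15) = 0.0825
  C_21 = −[(-0.30)(0.90) − (-0.05)(-0.10)] = 0.2750
  C_22 = (0.90)(0.90) − (-0.05)(-0.15) = 0.8025
  C_23 = −[(0.90)(-0.10) − (-0.30)(-0.15)] = 0.1350
  C_31 = (-0.30)(-0.20) − (-0.05)(0.55) = 0.0875
  C_32 = −[(0.90)(-0.20) − (-0.05)(0.00)] = 0.1800
  C_33 = (0.90)(0.55) − (-0.30)(0.00) = 0.4950
det(I−A) = Σ_j (I−A)_1j·C_1j = (0.90)(0.4750) + (-0.30)(0.0300) + (-0.05)(0.0825) = 0.414375
adj(I−A) = Cᵀ =
  [ 0.4750   0.2750   0.0875]
  [ 0.0300   0.8025   0.1800]
  [ 0.0825   0.1350   0.4950]
(I − A)⁻¹ = adj(I−A) / det(I−A) ≈
  [   1.1463     0.6637     0.2112]
  [   0.0724     1.9367     0.4344]
  [   0.1991     0.3258     1.1946]
x = (I − A)⁻¹ d = adj(I−A)·d / det(I−A), with det(I−A) = 0.414375:
  x_E = (0.4750·70 + 0.2750·80 + 0.0875·60) / 0.414375 = 60.50 / 0.414375 ≈ 146.0
  x_H = (0.0300·70 + 0.8025·80 + 0.1800·60) / 0.414375 = 77.10 / 0.414375 ≈ 186.1
  x_T = (0.0825·70 + 0.1350·80 + 0.4950·60) / 0.414375 = 46.275 / 0.414375 ≈ 111.7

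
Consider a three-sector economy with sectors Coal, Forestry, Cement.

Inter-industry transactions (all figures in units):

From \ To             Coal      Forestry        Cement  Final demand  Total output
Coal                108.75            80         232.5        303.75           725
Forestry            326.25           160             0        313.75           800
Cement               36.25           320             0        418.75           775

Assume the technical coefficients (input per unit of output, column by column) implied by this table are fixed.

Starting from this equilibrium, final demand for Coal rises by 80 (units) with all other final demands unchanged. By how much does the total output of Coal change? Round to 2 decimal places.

Δx_1 = 112.48

Technical coefficients a_ij = z_ij / X_j:
  a_11 = 108.75/725 = 0.15, a_21 = 326.25/725 = 0.45, a_31 = 36.25/725 = 0.05
  a_12 = 80/800 = 0.10, a_22 = 160/800 = 0.20, a_32 = 320/800 = 0.40
  a_13 = 232.5/775 = 0.30, a_23 = 0/775 = 0.00, a_33 = 0/775 = 0.00
I − A =
  [   0.85    -0.10    -0.30]
  [  -0.45     0.80     0.00]
  [  -0.05    -0.40     1.00]
Cofactors of I−A, C_ij = (−1)^(i+j)·(minor ij) (rows/columns in the sector order above):
  C_11 = (0.80)(1.00) − (0.00)(-0.40) = 0.8000
  C_12 = −[(-0.45)(1.00) − (0.00)(-0.05)] = 0.4500
  C_13 = (-0.45)(-0.40) − (0.80)(-0.05) = 0.2200
  C_21 = −[(-0.10)(1.00) − (-0.30)(-0.40)] = 0.2200
  C_22 = (0.85)(1.00) − (-0.30)(-0.05) = 0.8350
  C_23 = −[(0.85)(-0.40) − (-0.10)(-0.05)] = 0.3450
  C_31 = (-0.10)(0.00) − (-0.30)(0.80) = 0.2400
  C_32 = −[(0.85)(0.00) − (-0.30)(-0.45)] = 0.1350
  C_33 = (0.85)(0.80) − (-0.10)(-0.45) = 0.6350
det(I−A) = Σ_j (I−A)_1j·C_1j = (0.85)(0.8000) + (-0.10)(0.4500) + (-0.30)(0.2200) = 0.5690
adj(I−A) = Cᵀ =
  [ 0.8000   0.2200   0.2400]
  [ 0.4500   0.8350   0.1350]
  [ 0.2200   0.3450   0.6350]
(I − A)⁻¹ = adj(I−A) / det(I−A) ≈
  [   1.4060     0.3866     0.4218]
  [   0.7909     1.4675     0.2373]
  [   0.3866     0.6063     1.1160]
Δx = (I − A)⁻¹ Δd with Δd having +80 in the Coal component and 0 elsewhere.
So Δx_1 = L_11 · (+80), where L_11 = adj(I−A)_11 / det(I−A) = 0.8000 / 0.5690.
Δx_1 = 0.8000 × (+80) / 0.5690 = 64.00 / 0.5690 ≈ 112.48.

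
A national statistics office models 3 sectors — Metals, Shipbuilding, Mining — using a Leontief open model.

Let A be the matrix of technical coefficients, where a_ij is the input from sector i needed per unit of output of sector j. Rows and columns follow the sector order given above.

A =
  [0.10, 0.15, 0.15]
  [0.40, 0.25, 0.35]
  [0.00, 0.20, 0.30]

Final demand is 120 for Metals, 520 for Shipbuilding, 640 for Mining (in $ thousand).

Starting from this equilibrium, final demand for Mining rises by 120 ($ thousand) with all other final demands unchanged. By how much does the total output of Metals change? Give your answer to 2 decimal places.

I − A =
  [   0.90    -0.15    -0.15]
  [  -0.40     0.75    -0.35]
  [   0.00    -0.20     0.70]
Cofactors of I−A, C_ij = (−1)^(i+j)·(minor ij) (rows/columns in the sector order above):
  C_11 = (0.75)(0.70) − (-0.35)(-0.20) = 0.4550
  C_12 = −[(-0.40)(0.70) − (-0.35)(0.00)] = 0.2800
  C_13 = (-0.40)(-0.20) − (0.75)(0.00) = 0.0800
  C_21 = −[(-0.15)(0.70) − (-0.15)(-0.20)] = 0.1350
  C_22 = (0.90)(0.70) − (-0.15)(0.00) = 0.6300
  C_23 = −[(0.90)(-0.20) − (-0.15)(0.00)] = 0.1800
  C_31 = (-0.15)(-0.35) − (-0.15)(0.75) = 0.1650
  C_32 = −[(0.90)(-0.35) − (-0.15)(-0.40)] = 0.3750
  C_33 = (0.90)(0.75) − (-0.15)(-0.40) = 0.6150
det(I−A) = Σ_j (I−A)_1j·C_1j = (0.90)(0.4550) + (-0.15)(0.2800) + (-0.15)(0.0800) = 0.3555
adj(I−A) = Cᵀ =
  [ 0.4550   0.1350   0.1650]
  [ 0.2800   0.6300   0.3750]
  [ 0.0800   0.1800   0.6150]
(I − A)⁻¹ = adj(I−A) / det(I−A) ≈
  [   1.2799     0.3797     0.4641]
  [   0.7876     1.7722     1.0549]
  [   0.2250     0.5063     1.7300]
Δx = (I − A)⁻¹ Δd with Δd having +120 in the Mining component and 0 elsewhere.
So Δx_1 = L_13 · (+120), where L_13 = adj(I−A)_13 / det(I−A) = 0.1650 / 0.3555.
Δx_1 = 0.1650 × (+120) / 0.3555 = 19.80 / 0.3555 ≈ 55.70.

Δx_1 = 55.70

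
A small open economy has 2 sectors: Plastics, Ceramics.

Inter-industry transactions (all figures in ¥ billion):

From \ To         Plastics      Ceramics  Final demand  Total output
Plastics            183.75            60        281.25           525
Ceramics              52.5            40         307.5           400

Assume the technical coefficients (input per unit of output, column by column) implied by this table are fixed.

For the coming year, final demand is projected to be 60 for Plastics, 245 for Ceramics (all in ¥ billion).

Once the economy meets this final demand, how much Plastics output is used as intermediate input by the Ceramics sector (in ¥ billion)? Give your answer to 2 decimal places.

Technical coefficients a_ij = z_ij / X_j:
  a_PP = 183.75/525 = 0.35, a_CP = 52.5/525 = 0.10
  a_PC = 60/400 = 0.15, a_CC = 40/400 = 0.10
I − A =
  [   0.65    -0.15]
  [  -0.10     0.90]
det(I−A) = (0.65)(0.90) − (-0.15)(-0.10) = 0.5700
adj(I−A) = [[0.90, 0.15], [0.10, 0.65]]
(I − A)⁻¹ = adj(I−A) / det(I−A) ≈
  [   1.5789     0.2632]
  [   0.1754     1.1404]
First solve x = (I − A)⁻¹ d = adj(I−A)·d / det(I−A); in particular x_C = (0.10·60 + 0.65·245) / 0.5700 = 165.25 / 0.5700 ≈ 289.9123.
Intermediate flow from P to C: z_PC = a_PC · x_C = 0.15 × 165.25 / 0.5700 = 24.7875 / 0.5700 ≈ 43.49.

z_PC = 43.49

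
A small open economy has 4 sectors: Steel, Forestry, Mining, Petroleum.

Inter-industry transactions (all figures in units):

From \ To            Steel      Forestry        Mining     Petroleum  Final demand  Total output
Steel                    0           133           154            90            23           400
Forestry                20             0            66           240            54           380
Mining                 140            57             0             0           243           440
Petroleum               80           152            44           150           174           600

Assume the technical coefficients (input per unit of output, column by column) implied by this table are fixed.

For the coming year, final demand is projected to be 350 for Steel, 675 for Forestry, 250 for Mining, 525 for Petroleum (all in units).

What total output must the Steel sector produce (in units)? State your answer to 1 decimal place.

x_S = 1744.0

Technical coefficients a_ij = z_ij / X_j:
  a_SS = 0/400 = 0.00, a_FS = 20/400 = 0.05, a_MS = 140/400 = 0.35, a_PS = 80/400 = 0.20
  a_SF = 133/380 = 0.35, a_FF = 0/380 = 0.00, a_MF = 57/380 = 0.15, a_PF = 152/380 = 0.40
  a_SM = 154/440 = 0.35, a_FM = 66/440 = 0.15, a_MM = 0/440 = 0.00, a_PM = 44/440 = 0.10
  a_SP = 90/600 = 0.15, a_FP = 240/600 = 0.40, a_MP = 0/600 = 0.00, a_PP = 150/600 = 0.25
I − A =
  [   1.00    -0.35    -0.35    -0.15]
  [  -0.05     1.00    -0.15    -0.40]
  [  -0.35    -0.15     1.00     0.00]
  [  -0.20    -0.40    -0.10     0.75]
Compute the cofactors C_ij = (−1)^(i+j)·(3×3 minor ij) of I−A; the adjugate is their transpose:
adj(I−A) = Cᵀ =
  [ 0.567125   0.364125   0.283875   0.307625]
  [ 0.170875   0.622875   0.189875   0.366375]
  [ 0.224125   0.220875   0.515875   0.162625]
  [ 0.272250   0.458750   0.245750   0.816500]
det(I−A) = Σ_j (I−A)_1j·C_1j = (1.00)(0.567125) + (-0.35)(0.170875) + (-0.35)(0.224125) + (-0.15)(0.272250) = 0.3880375
(I − A)⁻¹ = adj(I−A) / det(I−A) ≈
  [   1.4615     0.9384     0.7316     0.7928]
  [   0.4404     1.6052     0.4893     0.9442]
  [   0.5776     0.5692     1.3294     0.4191]
  [   0.7016     1.1822     0.6333     2.1042]
x = (I − A)⁻¹ d = adj(I−A)·d / det(I−A), with det(I−A) = 0.3880375:
  x_S = (0.567125·350 + 0.364125·675 + 0.283875·250 + 0.307625·525) / 0.3880375 = 676.75 / 0.3880375 ≈ 1744.0
  x_F = (0.170875·350 + 0.622875·675 + 0.189875·250 + 0.366375·525) / 0.3880375 = 720.0625 / 0.3880375 ≈ 1855.7
  x_M = (0.224125·350 + 0.220875·675 + 0.515875·250 + 0.162625·525) / 0.3880375 = 441.88125 / 0.3880375 ≈ 1138.8
  x_P = (0.272250·350 + 0.458750·675 + 0.245750·250 + 0.816500·525) / 0.3880375 = 895.04375 / 0.3880375 ≈ 2306.6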